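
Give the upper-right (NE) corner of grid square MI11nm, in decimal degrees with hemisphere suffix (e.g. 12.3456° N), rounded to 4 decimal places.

8.4583° S, 63.1667° E

Field M=12, I=8: +12·20° lon, +8·10° lat → SW at lon 60°, lat -10°.
Square 1, 1: +1·2° lon, +1·1° lat → SW at lon 62°, lat -9°.
Subsquare n=13, m=12: +13·0.0833333° lon, +12·0.0416667° lat → SW at lon 63.0833°, lat -8.5°.
Cell spans 0.0833333° lon × 0.0416667° lat. NE corner is SW corner plus one full cell.
latitude 8.4583° S, longitude 63.1667° E.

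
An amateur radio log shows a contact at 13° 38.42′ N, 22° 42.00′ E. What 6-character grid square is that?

Shift to the Maidenhead origin (180°W, 90°S): lon 202.7000, lat 103.6403.
Field: 202.7000/20 → 10 → K, 103.6403/10 → 10 → K; chars KK.
Square: 2.7000/2 → 1, 3.6403/1 → 3; chars 13.
Subsquare: 0.7000/0.0833333 → 8 → i, 0.6403/0.0416667 → 15 → p; chars ip.

KK13ip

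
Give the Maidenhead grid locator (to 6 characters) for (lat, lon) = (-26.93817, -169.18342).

Add 180° to longitude and 90° to latitude: 10.8166, 63.0618.
Field: lon ⌊10.8166/20⌋ = 0 → A; lat ⌊63.0618/10⌋ = 6 → G.
Square: lon ⌊10.8166/2⌋ = 5; lat ⌊3.0618/1⌋ = 3.
Subsquare: lon ⌊0.8166/0.0833333⌋ = 9 → j; lat ⌊0.0618/0.0416667⌋ = 1 → b.

AG53jb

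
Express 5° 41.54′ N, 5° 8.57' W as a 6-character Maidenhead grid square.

IJ75kq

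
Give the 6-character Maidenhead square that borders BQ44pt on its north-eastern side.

BQ44qu

Longitude subsquare p = 15; +1 → 16 = q.
Latitude subsquare t = 19; +1 → 20 = u.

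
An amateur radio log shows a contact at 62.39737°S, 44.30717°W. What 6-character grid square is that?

GC77uo

Shift to the Maidenhead origin (180°W, 90°S): lon 135.6928, lat 27.6026.
Field: lon ⌊135.6928/20⌋ = 6 → G; lat ⌊27.6026/10⌋ = 2 → C.
Square: lon ⌊15.6928/2⌋ = 7; lat ⌊7.6026/1⌋ = 7.
Subsquare: lon ⌊1.6928/0.0833333⌋ = 20 → u; lat ⌊0.6026/0.0416667⌋ = 14 → o.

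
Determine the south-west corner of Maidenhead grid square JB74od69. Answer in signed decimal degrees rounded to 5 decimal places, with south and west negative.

-75.83750, 15.21667

Field J=9, B=1: +9·20° lon, +1·10° lat → SW at lon 0°, lat -80°.
Square 7, 4: +7·2° lon, +4·1° lat → SW at lon 14°, lat -76°.
Subsquare o=14, d=3: +14·0.0833333° lon, +3·0.0416667° lat → SW at lon 15.1667°, lat -75.875°.
Extended square 6, 9: +6·0.00833333° lon, +9·0.00416667° lat → SW at lon 15.2167°, lat -75.8375°.
latitude -75.83750, longitude 15.21667.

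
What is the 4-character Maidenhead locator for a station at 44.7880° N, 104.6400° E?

ON24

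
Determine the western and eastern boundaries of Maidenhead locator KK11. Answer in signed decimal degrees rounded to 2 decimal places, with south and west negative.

22.00, 24.00

Field K=10, K=10: +10·20° lon, +10·10° lat → SW at lon 20°, lat 10°.
Square 1, 1: +1·2° lon, +1·1° lat → SW at lon 22°, lat 11°.
Cell spans 2° lon × 1° lat.
west 22.00, east 24.00.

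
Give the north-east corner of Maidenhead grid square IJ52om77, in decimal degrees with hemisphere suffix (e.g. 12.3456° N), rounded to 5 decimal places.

2.53333° N, 8.76667° W

Field I=8, J=9: +8·20° lon, +9·10° lat → SW at lon -20°, lat 0°.
Square 5, 2: +5·2° lon, +2·1° lat → SW at lon -10°, lat 2°.
Subsquare o=14, m=12: +14·0.0833333° lon, +12·0.0416667° lat → SW at lon -8.83333°, lat 2.5°.
Extended square 7, 7: +7·0.00833333° lon, +7·0.00416667° lat → SW at lon -8.775°, lat 2.52917°.
Cell spans 0.00833333° lon × 0.00416667° lat. NE corner is SW corner plus one full cell.
latitude 2.53333° N, longitude 8.76667° W.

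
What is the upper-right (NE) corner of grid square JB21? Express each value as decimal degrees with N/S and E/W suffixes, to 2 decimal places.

78.00° S, 6.00° E

Field J=9, B=1: +9·20° lon, +1·10° lat → SW at lon 0°, lat -80°.
Square 2, 1: +2·2° lon, +1·1° lat → SW at lon 4°, lat -79°.
Cell spans 2° lon × 1° lat. NE corner is SW corner plus one full cell.
latitude 78.00° S, longitude 6.00° E.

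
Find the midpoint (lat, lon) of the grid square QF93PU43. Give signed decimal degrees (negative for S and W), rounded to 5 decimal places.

Field Q=16, F=5: +16·20° lon, +5·10° lat → SW at lon 140°, lat -40°.
Square 9, 3: +9·2° lon, +3·1° lat → SW at lon 158°, lat -37°.
Subsquare p=15, u=20: +15·0.0833333° lon, +20·0.0416667° lat → SW at lon 159.25°, lat -36.1667°.
Extended square 4, 3: +4·0.00833333° lon, +3·0.00416667° lat → SW at lon 159.283°, lat -36.1542°.
Cell spans 0.00833333° lon × 0.00416667° lat. Centre is SW corner plus half of each.
latitude -36.15208, longitude 159.28750.

-36.15208, 159.28750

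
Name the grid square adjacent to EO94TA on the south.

Latitude subsquare a = 0; −1 → -1, wraps to 23 = x, carry into square.
Latitude square 4; −1 → 3.
The longitude characters are unchanged.

EO93tx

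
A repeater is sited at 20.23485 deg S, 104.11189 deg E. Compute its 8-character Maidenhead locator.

OG29bs33

Offset from 180°W / 90°S: lon 284.11189°, lat 69.76515°.
Field: 284.11189/20 → 14 → O, 69.76515/10 → 6 → G; chars OG.
Square: 4.11189/2 → 2, 9.76515/1 → 9; chars 29.
Subsquare: 0.11189/0.0833333 → 1 → b, 0.76515/0.0416667 → 18 → s; chars bs.
Extended square: 0.02856/0.00833333 → 3, 0.01515/0.00416667 → 3; chars 33.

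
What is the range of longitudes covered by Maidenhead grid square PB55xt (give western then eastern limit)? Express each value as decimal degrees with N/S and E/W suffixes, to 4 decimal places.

131.9167° E, 132.0000° E

Field P=15, B=1: +15·20° lon, +1·10° lat → SW at lon 120°, lat -80°.
Square 5, 5: +5·2° lon, +5·1° lat → SW at lon 130°, lat -75°.
Subsquare x=23, t=19: +23·0.0833333° lon, +19·0.0416667° lat → SW at lon 131.917°, lat -74.2083°.
Cell spans 0.0833333° lon × 0.0416667° lat.
west 131.9167° E, east 132.0000° E.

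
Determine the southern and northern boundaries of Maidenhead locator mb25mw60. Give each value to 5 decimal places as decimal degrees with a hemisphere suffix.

Field M=12, B=1: +12·20° lon, +1·10° lat → SW at lon 60°, lat -80°.
Square 2, 5: +2·2° lon, +5·1° lat → SW at lon 64°, lat -75°.
Subsquare m=12, w=22: +12·0.0833333° lon, +22·0.0416667° lat → SW at lon 65°, lat -74.0833°.
Extended square 6, 0: +6·0.00833333° lon, +0·0.00416667° lat → SW at lon 65.05°, lat -74.0833°.
Cell spans 0.00833333° lon × 0.00416667° lat.
south 74.08333° S, north 74.07917° S.

74.08333° S, 74.07917° S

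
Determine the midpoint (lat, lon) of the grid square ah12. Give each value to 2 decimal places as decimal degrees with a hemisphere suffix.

17.50° S, 177.00° W

Field A=0, H=7: +0·20° lon, +7·10° lat → SW at lon -180°, lat -20°.
Square 1, 2: +1·2° lon, +2·1° lat → SW at lon -178°, lat -18°.
Cell spans 2° lon × 1° lat. Centre is SW corner plus half of each.
latitude 17.50° S, longitude 177.00° W.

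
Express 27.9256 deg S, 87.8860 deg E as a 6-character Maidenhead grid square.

NG32wb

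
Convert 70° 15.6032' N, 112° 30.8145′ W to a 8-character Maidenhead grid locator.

DQ30rg82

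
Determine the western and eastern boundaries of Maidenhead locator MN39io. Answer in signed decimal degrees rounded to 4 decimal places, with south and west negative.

66.6667, 66.7500

Field M=12, N=13: +12·20° lon, +13·10° lat → SW at lon 60°, lat 40°.
Square 3, 9: +3·2° lon, +9·1° lat → SW at lon 66°, lat 49°.
Subsquare i=8, o=14: +8·0.0833333° lon, +14·0.0416667° lat → SW at lon 66.6667°, lat 49.5833°.
Cell spans 0.0833333° lon × 0.0416667° lat.
west 66.6667, east 66.7500.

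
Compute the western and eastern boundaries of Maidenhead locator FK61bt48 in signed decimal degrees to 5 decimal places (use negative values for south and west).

-67.88333, -67.87500

Field F=5, K=10: +5·20° lon, +10·10° lat → SW at lon -80°, lat 10°.
Square 6, 1: +6·2° lon, +1·1° lat → SW at lon -68°, lat 11°.
Subsquare b=1, t=19: +1·0.0833333° lon, +19·0.0416667° lat → SW at lon -67.9167°, lat 11.7917°.
Extended square 4, 8: +4·0.00833333° lon, +8·0.00416667° lat → SW at lon -67.8833°, lat 11.825°.
Cell spans 0.00833333° lon × 0.00416667° lat.
west -67.88333, east -67.87500.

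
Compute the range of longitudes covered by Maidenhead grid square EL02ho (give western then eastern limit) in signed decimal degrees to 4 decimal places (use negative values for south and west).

-99.4167, -99.3333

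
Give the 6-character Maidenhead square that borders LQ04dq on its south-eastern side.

Longitude subsquare d = 3; +1 → 4 = e.
Latitude subsquare q = 16; −1 → 15 = p.

LQ04ep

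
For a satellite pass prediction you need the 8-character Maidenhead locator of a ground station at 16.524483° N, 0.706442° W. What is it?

IK96pm55

Add 180° to longitude and 90° to latitude: 179.29356, 106.52448.
Field: 179.29356/20 → 8 → I, 106.52448/10 → 10 → K; chars IK.
Square: 19.29356/2 → 9, 6.52448/1 → 6; chars 96.
Subsquare: 1.29356/0.0833333 → 15 → p, 0.52448/0.0416667 → 12 → m; chars pm.
Extended square: 0.04356/0.00833333 → 5, 0.02448/0.00416667 → 5; chars 55.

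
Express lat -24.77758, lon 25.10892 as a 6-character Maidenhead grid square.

Shift to the Maidenhead origin (180°W, 90°S): lon 205.1089, lat 65.2224.
Field (20°×10°, letters A–R): 205.1089/20 → 10 → K, 65.2224/10 → 6 → G; chars KG.
Square (2°×1°, digits 0–9): 5.1089/2 → 2, 5.2224/1 → 5; chars 25.
Subsquare (5′×2.5′, letters a–x): 1.1089/0.0833333 → 13 → n, 0.2224/0.0416667 → 5 → f; chars nf.

KG25nf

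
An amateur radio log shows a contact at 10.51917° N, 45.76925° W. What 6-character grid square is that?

GK70cm

Offset from 180°W / 90°S: lon 134.2308°, lat 100.5192°.
Field: 134.2308/20 → 6 → G, 100.5192/10 → 10 → K; chars GK.
Square: 14.2308/2 → 7, 0.5192/1 → 0; chars 70.
Subsquare: 0.2308/0.0833333 → 2 → c, 0.5192/0.0416667 → 12 → m; chars cm.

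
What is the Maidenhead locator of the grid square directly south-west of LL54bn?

Longitude subsquare b = 1; −1 → 0 = a.
Latitude subsquare n = 13; −1 → 12 = m.

LL54am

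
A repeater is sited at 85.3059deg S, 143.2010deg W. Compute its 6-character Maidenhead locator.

Shift to the Maidenhead origin (180°W, 90°S): lon 36.7990, lat 4.6941.
Field: 36.7990/20 → 1 → B, 4.6941/10 → 0 → A; chars BA.
Square: 16.7990/2 → 8, 4.6941/1 → 4; chars 84.
Subsquare: 0.7990/0.0833333 → 9 → j, 0.6941/0.0416667 → 16 → q; chars jq.

BA84jq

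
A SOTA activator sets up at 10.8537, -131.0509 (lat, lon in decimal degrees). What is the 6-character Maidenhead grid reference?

CK40lu

Shift to the Maidenhead origin (180°W, 90°S): lon 48.9491, lat 100.8537.
Field: lon ⌊48.9491/20⌋ = 2 → C; lat ⌊100.8537/10⌋ = 10 → K.
Square: lon ⌊8.9491/2⌋ = 4; lat ⌊0.8537/1⌋ = 0.
Subsquare: lon ⌊0.9491/0.0833333⌋ = 11 → l; lat ⌊0.8537/0.0416667⌋ = 20 → u.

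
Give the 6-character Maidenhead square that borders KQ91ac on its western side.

KQ81xc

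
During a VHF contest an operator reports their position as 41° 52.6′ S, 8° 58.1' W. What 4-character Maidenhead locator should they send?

Shift to the Maidenhead origin (180°W, 90°S): lon 171.03, lat 48.12.
Field (20°×10°, letters A–R): lon ⌊171.03/20⌋ = 8 → I; lat ⌊48.12/10⌋ = 4 → E.
Square (2°×1°, digits 0–9): lon ⌊11.03/2⌋ = 5; lat ⌊8.12/1⌋ = 8.

IE58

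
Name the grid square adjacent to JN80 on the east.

JN90

Longitude square 8; +1 → 9.
The latitude characters are unchanged.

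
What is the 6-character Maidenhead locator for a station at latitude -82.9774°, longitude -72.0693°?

FA37xa

Add 180° to longitude and 90° to latitude: 107.9307, 7.0226.
Field (20°×10°, letters A–R): lon ⌊107.9307/20⌋ = 5 → F; lat ⌊7.0226/10⌋ = 0 → A.
Square (2°×1°, digits 0–9): lon ⌊7.9307/2⌋ = 3; lat ⌊7.0226/1⌋ = 7.
Subsquare (5′×2.5′, letters a–x): lon ⌊1.9307/0.0833333⌋ = 23 → x; lat ⌊0.0226/0.0416667⌋ = 0 → a.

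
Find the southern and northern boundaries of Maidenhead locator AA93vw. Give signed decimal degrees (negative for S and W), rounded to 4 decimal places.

-86.0833, -86.0417

Field A=0, A=0: +0·20° lon, +0·10° lat → SW at lon -180°, lat -90°.
Square 9, 3: +9·2° lon, +3·1° lat → SW at lon -162°, lat -87°.
Subsquare v=21, w=22: +21·0.0833333° lon, +22·0.0416667° lat → SW at lon -160.25°, lat -86.0833°.
Cell spans 0.0833333° lon × 0.0416667° lat.
south -86.0833, north -86.0417.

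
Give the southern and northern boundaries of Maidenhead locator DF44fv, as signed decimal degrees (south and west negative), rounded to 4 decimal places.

-35.1250, -35.0833

Field D=3, F=5: +3·20° lon, +5·10° lat → SW at lon -120°, lat -40°.
Square 4, 4: +4·2° lon, +4·1° lat → SW at lon -112°, lat -36°.
Subsquare f=5, v=21: +5·0.0833333° lon, +21·0.0416667° lat → SW at lon -111.583°, lat -35.125°.
Cell spans 0.0833333° lon × 0.0416667° lat.
south -35.1250, north -35.0833.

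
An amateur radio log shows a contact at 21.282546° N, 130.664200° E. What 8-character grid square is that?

PL51hg97

Offset from 180°W / 90°S: lon 310.66420°, lat 111.28255°.
Field: 310.66420/20 → 15 → P, 111.28255/10 → 11 → L; chars PL.
Square: 10.66420/2 → 5, 1.28255/1 → 1; chars 51.
Subsquare: 0.66420/0.0833333 → 7 → h, 0.28255/0.0416667 → 6 → g; chars hg.
Extended square: 0.08087/0.00833333 → 9, 0.03255/0.00416667 → 7; chars 97.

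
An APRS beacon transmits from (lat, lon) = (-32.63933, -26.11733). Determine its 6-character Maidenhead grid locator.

Offset from 180°W / 90°S: lon 153.8827°, lat 57.3607°.
Field: 153.8827/20 → 7 → H, 57.3607/10 → 5 → F; chars HF.
Square: 13.8827/2 → 6, 7.3607/1 → 7; chars 67.
Subsquare: 1.8827/0.0833333 → 22 → w, 0.3607/0.0416667 → 8 → i; chars wi.

HF67wi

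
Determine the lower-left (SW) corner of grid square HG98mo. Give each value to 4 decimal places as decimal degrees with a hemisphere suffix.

21.4167° S, 21.0000° W

Field H=7, G=6: +7·20° lon, +6·10° lat → SW at lon -40°, lat -30°.
Square 9, 8: +9·2° lon, +8·1° lat → SW at lon -22°, lat -22°.
Subsquare m=12, o=14: +12·0.0833333° lon, +14·0.0416667° lat → SW at lon -21°, lat -21.4167°.
latitude 21.4167° S, longitude 21.0000° W.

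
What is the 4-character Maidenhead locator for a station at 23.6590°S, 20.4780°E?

KG06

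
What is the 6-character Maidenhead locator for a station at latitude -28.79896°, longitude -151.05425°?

BG41le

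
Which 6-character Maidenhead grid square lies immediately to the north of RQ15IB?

RQ15ic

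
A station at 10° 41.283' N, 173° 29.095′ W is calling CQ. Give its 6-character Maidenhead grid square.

AK30gq

Shift to the Maidenhead origin (180°W, 90°S): lon 6.5151, lat 100.6881.
Field (20°×10°, letters A–R): 6.5151/20 → 0 → A, 100.6881/10 → 10 → K; chars AK.
Square (2°×1°, digits 0–9): 6.5151/2 → 3, 0.6881/1 → 0; chars 30.
Subsquare (5′×2.5′, letters a–x): 0.5151/0.0833333 → 6 → g, 0.6881/0.0416667 → 16 → q; chars gq.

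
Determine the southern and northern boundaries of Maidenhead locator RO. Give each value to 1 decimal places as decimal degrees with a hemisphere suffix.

Field R=17, O=14: +17·20° lon, +14·10° lat → SW at lon 160°, lat 50°.
Cell spans 20° lon × 10° lat.
south 50.0° N, north 60.0° N.

50.0° N, 60.0° N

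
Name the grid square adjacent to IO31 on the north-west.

Longitude square 3; −1 → 2.
Latitude square 1; +1 → 2.

IO22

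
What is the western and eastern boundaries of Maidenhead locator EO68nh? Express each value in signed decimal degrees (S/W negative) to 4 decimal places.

-86.9167, -86.8333

Field E=4, O=14: +4·20° lon, +14·10° lat → SW at lon -100°, lat 50°.
Square 6, 8: +6·2° lon, +8·1° lat → SW at lon -88°, lat 58°.
Subsquare n=13, h=7: +13·0.0833333° lon, +7·0.0416667° lat → SW at lon -86.9167°, lat 58.2917°.
Cell spans 0.0833333° lon × 0.0416667° lat.
west -86.9167, east -86.8333.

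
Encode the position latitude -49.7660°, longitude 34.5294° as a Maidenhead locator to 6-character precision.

Offset from 180°W / 90°S: lon 214.5294°, lat 40.2340°.
Field: 214.5294/20 → 10 → K, 40.2340/10 → 4 → E; chars KE.
Square: 14.5294/2 → 7, 0.2340/1 → 0; chars 70.
Subsquare: 0.5294/0.0833333 → 6 → g, 0.2340/0.0416667 → 5 → f; chars gf.

KE70gf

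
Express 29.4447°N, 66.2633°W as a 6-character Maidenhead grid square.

Add 180° to longitude and 90° to latitude: 113.7367, 119.4447.
Field: 113.7367/20 → 5 → F, 119.4447/10 → 11 → L; chars FL.
Square: 13.7367/2 → 6, 9.4447/1 → 9; chars 69.
Subsquare: 1.7367/0.0833333 → 20 → u, 0.4447/0.0416667 → 10 → k; chars uk.

FL69uk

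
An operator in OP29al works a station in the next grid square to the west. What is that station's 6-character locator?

OP19xl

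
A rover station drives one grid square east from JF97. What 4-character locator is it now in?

KF07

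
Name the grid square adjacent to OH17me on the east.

OH17ne

Longitude subsquare m = 12; +1 → 13 = n.
The latitude characters are unchanged.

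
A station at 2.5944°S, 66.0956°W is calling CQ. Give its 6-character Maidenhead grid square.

Shift to the Maidenhead origin (180°W, 90°S): lon 113.9044, lat 87.4056.
Field (20°×10°, letters A–R): 113.9044/20 → 5 → F, 87.4056/10 → 8 → I; chars FI.
Square (2°×1°, digits 0–9): 13.9044/2 → 6, 7.4056/1 → 7; chars 67.
Subsquare (5′×2.5′, letters a–x): 1.9044/0.0833333 → 22 → w, 0.4056/0.0416667 → 9 → j; chars wj.

FI67wj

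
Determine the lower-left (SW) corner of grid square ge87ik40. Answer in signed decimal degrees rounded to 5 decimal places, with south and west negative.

-42.58333, -43.30000

Field G=6, E=4: +6·20° lon, +4·10° lat → SW at lon -60°, lat -50°.
Square 8, 7: +8·2° lon, +7·1° lat → SW at lon -44°, lat -43°.
Subsquare i=8, k=10: +8·0.0833333° lon, +10·0.0416667° lat → SW at lon -43.3333°, lat -42.5833°.
Extended square 4, 0: +4·0.00833333° lon, +0·0.00416667° lat → SW at lon -43.3°, lat -42.5833°.
latitude -42.58333, longitude -43.30000.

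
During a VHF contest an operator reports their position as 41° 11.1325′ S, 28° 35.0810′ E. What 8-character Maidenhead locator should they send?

Shift to the Maidenhead origin (180°W, 90°S): lon 208.58468, lat 48.81446.
Field (20°×10°, letters A–R): 208.58468/20 → 10 → K, 48.81446/10 → 4 → E; chars KE.
Square (2°×1°, digits 0–9): 8.58468/2 → 4, 8.81446/1 → 8; chars 48.
Subsquare (5′×2.5′, letters a–x): 0.58468/0.0833333 → 7 → h, 0.81446/0.0416667 → 19 → t; chars ht.
Extended square (30″×15″, digits 0–9): 0.00135/0.00833333 → 0, 0.02279/0.00416667 → 5; chars 05.

KE48ht05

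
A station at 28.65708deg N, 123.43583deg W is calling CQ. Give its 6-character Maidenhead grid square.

Add 180° to longitude and 90° to latitude: 56.5642, 118.6571.
Field (20°×10°, letters A–R): 56.5642/20 → 2 → C, 118.6571/10 → 11 → L; chars CL.
Square (2°×1°, digits 0–9): 16.5642/2 → 8, 8.6571/1 → 8; chars 88.
Subsquare (5′×2.5′, letters a–x): 0.5642/0.0833333 → 6 → g, 0.6571/0.0416667 → 15 → p; chars gp.

CL88gp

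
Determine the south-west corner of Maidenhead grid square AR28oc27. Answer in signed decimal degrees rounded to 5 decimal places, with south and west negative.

Field A=0, R=17: +0·20° lon, +17·10° lat → SW at lon -180°, lat 80°.
Square 2, 8: +2·2° lon, +8·1° lat → SW at lon -176°, lat 88°.
Subsquare o=14, c=2: +14·0.0833333° lon, +2·0.0416667° lat → SW at lon -174.833°, lat 88.0833°.
Extended square 2, 7: +2·0.00833333° lon, +7·0.00416667° lat → SW at lon -174.817°, lat 88.1125°.
latitude 88.11250, longitude -174.81667.

88.11250, -174.81667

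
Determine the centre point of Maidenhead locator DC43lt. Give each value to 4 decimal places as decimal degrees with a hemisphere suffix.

66.1875° S, 111.0417° W

Field D=3, C=2: +3·20° lon, +2·10° lat → SW at lon -120°, lat -70°.
Square 4, 3: +4·2° lon, +3·1° lat → SW at lon -112°, lat -67°.
Subsquare l=11, t=19: +11·0.0833333° lon, +19·0.0416667° lat → SW at lon -111.083°, lat -66.2083°.
Cell spans 0.0833333° lon × 0.0416667° lat. Centre is SW corner plus half of each.
latitude 66.1875° S, longitude 111.0417° W.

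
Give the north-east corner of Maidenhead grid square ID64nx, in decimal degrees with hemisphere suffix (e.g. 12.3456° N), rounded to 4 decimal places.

55.0000° S, 6.8333° W

Field I=8, D=3: +8·20° lon, +3·10° lat → SW at lon -20°, lat -60°.
Square 6, 4: +6·2° lon, +4·1° lat → SW at lon -8°, lat -56°.
Subsquare n=13, x=23: +13·0.0833333° lon, +23·0.0416667° lat → SW at lon -6.91667°, lat -55.0417°.
Cell spans 0.0833333° lon × 0.0416667° lat. NE corner is SW corner plus one full cell.
latitude 55.0000° S, longitude 6.8333° W.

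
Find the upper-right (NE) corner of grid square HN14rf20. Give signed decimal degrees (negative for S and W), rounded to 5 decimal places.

44.21250, -36.55833

Field H=7, N=13: +7·20° lon, +13·10° lat → SW at lon -40°, lat 40°.
Square 1, 4: +1·2° lon, +4·1° lat → SW at lon -38°, lat 44°.
Subsquare r=17, f=5: +17·0.0833333° lon, +5·0.0416667° lat → SW at lon -36.5833°, lat 44.2083°.
Extended square 2, 0: +2·0.00833333° lon, +0·0.00416667° lat → SW at lon -36.5667°, lat 44.2083°.
Cell spans 0.00833333° lon × 0.00416667° lat. NE corner is SW corner plus one full cell.
latitude 44.21250, longitude -36.55833.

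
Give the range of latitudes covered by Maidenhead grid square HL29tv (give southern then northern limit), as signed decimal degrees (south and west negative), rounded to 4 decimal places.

Field H=7, L=11: +7·20° lon, +11·10° lat → SW at lon -40°, lat 20°.
Square 2, 9: +2·2° lon, +9·1° lat → SW at lon -36°, lat 29°.
Subsquare t=19, v=21: +19·0.0833333° lon, +21·0.0416667° lat → SW at lon -34.4167°, lat 29.875°.
Cell spans 0.0833333° lon × 0.0416667° lat.
south 29.8750, north 29.9167.

29.8750, 29.9167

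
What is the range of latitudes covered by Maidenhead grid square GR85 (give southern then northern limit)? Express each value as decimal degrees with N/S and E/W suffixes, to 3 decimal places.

85.000° N, 86.000° N

Field G=6, R=17: +6·20° lon, +17·10° lat → SW at lon -60°, lat 80°.
Square 8, 5: +8·2° lon, +5·1° lat → SW at lon -44°, lat 85°.
Cell spans 2° lon × 1° lat.
south 85.000° N, north 86.000° N.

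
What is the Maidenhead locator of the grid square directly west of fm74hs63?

Longitude extended square 6; −1 → 5.
The latitude characters are unchanged.

FM74hs53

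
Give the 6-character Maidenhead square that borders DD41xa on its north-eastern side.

DD51ab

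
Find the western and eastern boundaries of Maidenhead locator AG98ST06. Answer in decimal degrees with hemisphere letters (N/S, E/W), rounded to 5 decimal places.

Field A=0, G=6: +0·20° lon, +6·10° lat → SW at lon -180°, lat -30°.
Square 9, 8: +9·2° lon, +8·1° lat → SW at lon -162°, lat -22°.
Subsquare s=18, t=19: +18·0.0833333° lon, +19·0.0416667° lat → SW at lon -160.5°, lat -21.2083°.
Extended square 0, 6: +0·0.00833333° lon, +6·0.00416667° lat → SW at lon -160.5°, lat -21.1833°.
Cell spans 0.00833333° lon × 0.00416667° lat.
west 160.50000° W, east 160.49167° W.

160.50000° W, 160.49167° W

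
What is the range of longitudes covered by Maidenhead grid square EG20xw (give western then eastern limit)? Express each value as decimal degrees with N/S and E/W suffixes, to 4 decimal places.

94.0833° W, 94.0000° W

Field E=4, G=6: +4·20° lon, +6·10° lat → SW at lon -100°, lat -30°.
Square 2, 0: +2·2° lon, +0·1° lat → SW at lon -96°, lat -30°.
Subsquare x=23, w=22: +23·0.0833333° lon, +22·0.0416667° lat → SW at lon -94.0833°, lat -29.0833°.
Cell spans 0.0833333° lon × 0.0416667° lat.
west 94.0833° W, east 94.0000° W.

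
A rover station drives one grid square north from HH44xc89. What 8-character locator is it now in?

Latitude extended square 9; +1 → 10, wraps to 0, carry into subsquare.
Latitude subsquare c = 2; +1 → 3 = d.
The longitude characters are unchanged.

HH44xd80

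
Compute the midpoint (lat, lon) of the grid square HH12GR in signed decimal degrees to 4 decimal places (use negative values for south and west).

-17.2708, -37.4583

Field H=7, H=7: +7·20° lon, +7·10° lat → SW at lon -40°, lat -20°.
Square 1, 2: +1·2° lon, +2·1° lat → SW at lon -38°, lat -18°.
Subsquare g=6, r=17: +6·0.0833333° lon, +17·0.0416667° lat → SW at lon -37.5°, lat -17.2917°.
Cell spans 0.0833333° lon × 0.0416667° lat. Centre is SW corner plus half of each.
latitude -17.2708, longitude -37.4583.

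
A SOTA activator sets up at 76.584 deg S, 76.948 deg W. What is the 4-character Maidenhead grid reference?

FB13

Shift to the Maidenhead origin (180°W, 90°S): lon 103.05, lat 13.42.
Field: lon ⌊103.05/20⌋ = 5 → F; lat ⌊13.42/10⌋ = 1 → B.
Square: lon ⌊3.05/2⌋ = 1; lat ⌊3.42/1⌋ = 3.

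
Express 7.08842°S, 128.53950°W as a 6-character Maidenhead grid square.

CI52rv

Add 180° to longitude and 90° to latitude: 51.4605, 82.9116.
Field: lon ⌊51.4605/20⌋ = 2 → C; lat ⌊82.9116/10⌋ = 8 → I.
Square: lon ⌊11.4605/2⌋ = 5; lat ⌊2.9116/1⌋ = 2.
Subsquare: lon ⌊1.4605/0.0833333⌋ = 17 → r; lat ⌊0.9116/0.0416667⌋ = 21 → v.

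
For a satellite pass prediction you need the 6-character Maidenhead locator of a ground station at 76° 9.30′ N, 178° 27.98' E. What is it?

RQ96fd

Offset from 180°W / 90°S: lon 358.4663°, lat 166.1550°.
Field (20°×10°, letters A–R): 358.4663/20 → 17 → R, 166.1550/10 → 16 → Q; chars RQ.
Square (2°×1°, digits 0–9): 18.4663/2 → 9, 6.1550/1 → 6; chars 96.
Subsquare (5′×2.5′, letters a–x): 0.4663/0.0833333 → 5 → f, 0.1550/0.0416667 → 3 → d; chars fd.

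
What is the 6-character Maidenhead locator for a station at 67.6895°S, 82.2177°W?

EC82vh

Offset from 180°W / 90°S: lon 97.7823°, lat 22.3105°.
Field: lon ⌊97.7823/20⌋ = 4 → E; lat ⌊22.3105/10⌋ = 2 → C.
Square: lon ⌊17.7823/2⌋ = 8; lat ⌊2.3105/1⌋ = 2.
Subsquare: lon ⌊1.7823/0.0833333⌋ = 21 → v; lat ⌊0.3105/0.0416667⌋ = 7 → h.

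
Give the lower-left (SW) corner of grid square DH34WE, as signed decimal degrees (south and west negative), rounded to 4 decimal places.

Field D=3, H=7: +3·20° lon, +7·10° lat → SW at lon -120°, lat -20°.
Square 3, 4: +3·2° lon, +4·1° lat → SW at lon -114°, lat -16°.
Subsquare w=22, e=4: +22·0.0833333° lon, +4·0.0416667° lat → SW at lon -112.167°, lat -15.8333°.
latitude -15.8333, longitude -112.1667.

-15.8333, -112.1667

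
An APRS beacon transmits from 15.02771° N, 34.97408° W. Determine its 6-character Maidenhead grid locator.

Offset from 180°W / 90°S: lon 145.0259°, lat 105.0277°.
Field: 145.0259/20 → 7 → H, 105.0277/10 → 10 → K; chars HK.
Square: 5.0259/2 → 2, 5.0277/1 → 5; chars 25.
Subsquare: 1.0259/0.0833333 → 12 → m, 0.0277/0.0416667 → 0 → a; chars ma.

HK25ma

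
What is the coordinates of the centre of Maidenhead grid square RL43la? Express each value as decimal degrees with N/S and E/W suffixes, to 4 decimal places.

23.0208° N, 168.9583° E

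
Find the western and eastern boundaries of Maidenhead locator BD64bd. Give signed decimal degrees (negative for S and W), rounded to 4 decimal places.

Field B=1, D=3: +1·20° lon, +3·10° lat → SW at lon -160°, lat -60°.
Square 6, 4: +6·2° lon, +4·1° lat → SW at lon -148°, lat -56°.
Subsquare b=1, d=3: +1·0.0833333° lon, +3·0.0416667° lat → SW at lon -147.917°, lat -55.875°.
Cell spans 0.0833333° lon × 0.0416667° lat.
west -147.9167, east -147.8333.

-147.9167, -147.8333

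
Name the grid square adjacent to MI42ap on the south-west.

MI32xo

Longitude subsquare a = 0; −1 → -1, wraps to 23 = x, carry into square.
Longitude square 4; −1 → 3.
Latitude subsquare p = 15; −1 → 14 = o.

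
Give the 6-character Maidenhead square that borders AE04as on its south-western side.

Longitude subsquare a = 0; −1 → -1, wraps to 23 = x, carry into square.
Longitude square 0; −1 → -1, wraps to 9, carry into field.
Longitude field A = 0; −1 → -1, wraps to 17 = R, wrapping around the antimeridian.
Latitude subsquare s = 18; −1 → 17 = r.

RE94xr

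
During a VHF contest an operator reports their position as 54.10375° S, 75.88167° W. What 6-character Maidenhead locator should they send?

FD25bv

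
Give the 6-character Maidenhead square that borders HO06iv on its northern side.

HO06iw

Latitude subsquare v = 21; +1 → 22 = w.
The longitude characters are unchanged.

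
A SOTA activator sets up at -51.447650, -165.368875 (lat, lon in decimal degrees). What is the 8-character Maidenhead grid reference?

Add 180° to longitude and 90° to latitude: 14.63112, 38.55235.
Field: 14.63112/20 → 0 → A, 38.55235/10 → 3 → D; chars AD.
Square: 14.63112/2 → 7, 8.55235/1 → 8; chars 78.
Subsquare: 0.63112/0.0833333 → 7 → h, 0.55235/0.0416667 → 13 → n; chars hn.
Extended square: 0.04779/0.00833333 → 5, 0.01068/0.00416667 → 2; chars 52.

AD78hn52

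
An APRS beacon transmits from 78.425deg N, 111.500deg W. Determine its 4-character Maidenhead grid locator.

DQ48

Add 180° to longitude and 90° to latitude: 68.50, 168.43.
Field: lon ⌊68.50/20⌋ = 3 → D; lat ⌊168.43/10⌋ = 16 → Q.
Square: lon ⌊8.50/2⌋ = 4; lat ⌊8.43/1⌋ = 8.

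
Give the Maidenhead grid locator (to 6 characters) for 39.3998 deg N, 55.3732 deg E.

LM79qj

Shift to the Maidenhead origin (180°W, 90°S): lon 235.3732, lat 129.3998.
Field: lon ⌊235.3732/20⌋ = 11 → L; lat ⌊129.3998/10⌋ = 12 → M.
Square: lon ⌊15.3732/2⌋ = 7; lat ⌊9.3998/1⌋ = 9.
Subsquare: lon ⌊1.3732/0.0833333⌋ = 16 → q; lat ⌊0.3998/0.0416667⌋ = 9 → j.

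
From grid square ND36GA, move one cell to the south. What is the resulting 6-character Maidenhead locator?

ND35gx

Latitude subsquare a = 0; −1 → -1, wraps to 23 = x, carry into square.
Latitude square 6; −1 → 5.
The longitude characters are unchanged.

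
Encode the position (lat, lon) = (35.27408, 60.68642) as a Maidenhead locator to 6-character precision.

MM05ig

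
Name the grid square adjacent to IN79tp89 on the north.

IN79tq80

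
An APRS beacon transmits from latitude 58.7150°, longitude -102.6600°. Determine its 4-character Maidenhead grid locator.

Add 180° to longitude and 90° to latitude: 77.34, 148.72.
Field: lon ⌊77.34/20⌋ = 3 → D; lat ⌊148.72/10⌋ = 14 → O.
Square: lon ⌊17.34/2⌋ = 8; lat ⌊8.72/1⌋ = 8.

DO88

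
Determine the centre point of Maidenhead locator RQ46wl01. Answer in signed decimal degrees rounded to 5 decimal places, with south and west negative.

76.46458, 169.83750

Field R=17, Q=16: +17·20° lon, +16·10° lat → SW at lon 160°, lat 70°.
Square 4, 6: +4·2° lon, +6·1° lat → SW at lon 168°, lat 76°.
Subsquare w=22, l=11: +22·0.0833333° lon, +11·0.0416667° lat → SW at lon 169.833°, lat 76.4583°.
Extended square 0, 1: +0·0.00833333° lon, +1·0.00416667° lat → SW at lon 169.833°, lat 76.4625°.
Cell spans 0.00833333° lon × 0.00416667° lat. Centre is SW corner plus half of each.
latitude 76.46458, longitude 169.83750.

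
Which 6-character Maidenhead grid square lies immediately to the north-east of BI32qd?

BI32re

Longitude subsquare q = 16; +1 → 17 = r.
Latitude subsquare d = 3; +1 → 4 = e.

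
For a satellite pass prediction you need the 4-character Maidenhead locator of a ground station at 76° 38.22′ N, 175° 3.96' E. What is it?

Add 180° to longitude and 90° to latitude: 355.07, 166.64.
Field (20°×10°, letters A–R): lon ⌊355.07/20⌋ = 17 → R; lat ⌊166.64/10⌋ = 16 → Q.
Square (2°×1°, digits 0–9): lon ⌊15.07/2⌋ = 7; lat ⌊6.64/1⌋ = 6.

RQ76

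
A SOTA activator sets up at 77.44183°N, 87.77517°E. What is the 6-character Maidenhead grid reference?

NQ37vk

Add 180° to longitude and 90° to latitude: 267.7752, 167.4418.
Field (20°×10°, letters A–R): lon ⌊267.7752/20⌋ = 13 → N; lat ⌊167.4418/10⌋ = 16 → Q.
Square (2°×1°, digits 0–9): lon ⌊7.7752/2⌋ = 3; lat ⌊7.4418/1⌋ = 7.
Subsquare (5′×2.5′, letters a–x): lon ⌊1.7752/0.0833333⌋ = 21 → v; lat ⌊0.4418/0.0416667⌋ = 10 → k.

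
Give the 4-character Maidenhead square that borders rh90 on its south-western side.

Longitude square 9; −1 → 8.
Latitude square 0; −1 → -1, wraps to 9, carry into field.
Latitude field H = 7; −1 → 6 = G.

RG89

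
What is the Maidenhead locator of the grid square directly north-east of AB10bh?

AB10ci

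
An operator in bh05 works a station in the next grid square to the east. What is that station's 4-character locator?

Longitude square 0; +1 → 1.
The latitude characters are unchanged.

BH15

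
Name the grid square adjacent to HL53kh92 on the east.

Longitude extended square 9; +1 → 10, wraps to 0, carry into subsquare.
Longitude subsquare k = 10; +1 → 11 = l.
The latitude characters are unchanged.

HL53lh02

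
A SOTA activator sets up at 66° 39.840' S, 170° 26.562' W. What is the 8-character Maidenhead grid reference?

AC43si60

Shift to the Maidenhead origin (180°W, 90°S): lon 9.55730, lat 23.33600.
Field: 9.55730/20 → 0 → A, 23.33600/10 → 2 → C; chars AC.
Square: 9.55730/2 → 4, 3.33600/1 → 3; chars 43.
Subsquare: 1.55730/0.0833333 → 18 → s, 0.33600/0.0416667 → 8 → i; chars si.
Extended square: 0.05730/0.00833333 → 6, 0.00267/0.00416667 → 0; chars 60.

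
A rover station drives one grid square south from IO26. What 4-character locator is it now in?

Latitude square 6; −1 → 5.
The longitude characters are unchanged.

IO25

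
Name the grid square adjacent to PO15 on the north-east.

Longitude square 1; +1 → 2.
Latitude square 5; +1 → 6.

PO26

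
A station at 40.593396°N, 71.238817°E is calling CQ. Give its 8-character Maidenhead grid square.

MN50oo82

Add 180° to longitude and 90° to latitude: 251.23882, 130.59340.
Field: 251.23882/20 → 12 → M, 130.59340/10 → 13 → N; chars MN.
Square: 11.23882/2 → 5, 0.59340/1 → 0; chars 50.
Subsquare: 1.23882/0.0833333 → 14 → o, 0.59340/0.0416667 → 14 → o; chars oo.
Extended square: 0.07215/0.00833333 → 8, 0.01006/0.00416667 → 2; chars 82.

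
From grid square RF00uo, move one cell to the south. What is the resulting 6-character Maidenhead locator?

Latitude subsquare o = 14; −1 → 13 = n.
The longitude characters are unchanged.

RF00un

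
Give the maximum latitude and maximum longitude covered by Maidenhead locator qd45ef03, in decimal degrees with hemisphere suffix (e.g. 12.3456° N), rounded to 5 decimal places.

54.77500° S, 148.34167° E

Field Q=16, D=3: +16·20° lon, +3·10° lat → SW at lon 140°, lat -60°.
Square 4, 5: +4·2° lon, +5·1° lat → SW at lon 148°, lat -55°.
Subsquare e=4, f=5: +4·0.0833333° lon, +5·0.0416667° lat → SW at lon 148.333°, lat -54.7917°.
Extended square 0, 3: +0·0.00833333° lon, +3·0.00416667° lat → SW at lon 148.333°, lat -54.7792°.
Cell spans 0.00833333° lon × 0.00416667° lat. NE corner is SW corner plus one full cell.
latitude 54.77500° S, longitude 148.34167° E.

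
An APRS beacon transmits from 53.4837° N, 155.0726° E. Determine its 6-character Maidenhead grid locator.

Offset from 180°W / 90°S: lon 335.0726°, lat 143.4837°.
Field: 335.0726/20 → 16 → Q, 143.4837/10 → 14 → O; chars QO.
Square: 15.0726/2 → 7, 3.4837/1 → 3; chars 73.
Subsquare: 1.0726/0.0833333 → 12 → m, 0.4837/0.0416667 → 11 → l; chars ml.

QO73ml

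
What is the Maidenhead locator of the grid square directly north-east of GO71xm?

GO81an

Longitude subsquare x = 23; +1 → 24, wraps to 0 = a, carry into square.
Longitude square 7; +1 → 8.
Latitude subsquare m = 12; +1 → 13 = n.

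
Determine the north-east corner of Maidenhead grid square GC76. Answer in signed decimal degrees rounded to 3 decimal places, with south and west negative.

Field G=6, C=2: +6·20° lon, +2·10° lat → SW at lon -60°, lat -70°.
Square 7, 6: +7·2° lon, +6·1° lat → SW at lon -46°, lat -64°.
Cell spans 2° lon × 1° lat. NE corner is SW corner plus one full cell.
latitude -63.000, longitude -44.000.

-63.000, -44.000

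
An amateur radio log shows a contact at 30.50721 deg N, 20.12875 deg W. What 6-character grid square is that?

HM90wm

Offset from 180°W / 90°S: lon 159.8713°, lat 120.5072°.
Field: lon ⌊159.8713/20⌋ = 7 → H; lat ⌊120.5072/10⌋ = 12 → M.
Square: lon ⌊19.8713/2⌋ = 9; lat ⌊0.5072/1⌋ = 0.
Subsquare: lon ⌊1.8713/0.0833333⌋ = 22 → w; lat ⌊0.5072/0.0416667⌋ = 12 → m.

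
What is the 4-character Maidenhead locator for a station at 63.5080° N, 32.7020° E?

Add 180° to longitude and 90° to latitude: 212.70, 153.51.
Field: lon ⌊212.70/20⌋ = 10 → K; lat ⌊153.51/10⌋ = 15 → P.
Square: lon ⌊12.70/2⌋ = 6; lat ⌊3.51/1⌋ = 3.

KP63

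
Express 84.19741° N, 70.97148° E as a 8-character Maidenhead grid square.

Offset from 180°W / 90°S: lon 250.97148°, lat 174.19741°.
Field: 250.97148/20 → 12 → M, 174.19741/10 → 17 → R; chars MR.
Square: 10.97148/2 → 5, 4.19741/1 → 4; chars 54.
Subsquare: 0.97148/0.0833333 → 11 → l, 0.19741/0.0416667 → 4 → e; chars le.
Extended square: 0.05481/0.00833333 → 6, 0.03074/0.00416667 → 7; chars 67.

MR54le67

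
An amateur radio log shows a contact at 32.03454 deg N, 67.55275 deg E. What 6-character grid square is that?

Add 180° to longitude and 90° to latitude: 247.5528, 122.0345.
Field: lon ⌊247.5528/20⌋ = 12 → M; lat ⌊122.0345/10⌋ = 12 → M.
Square: lon ⌊7.5528/2⌋ = 3; lat ⌊2.0345/1⌋ = 2.
Subsquare: lon ⌊1.5528/0.0833333⌋ = 18 → s; lat ⌊0.0345/0.0416667⌋ = 0 → a.

MM32sa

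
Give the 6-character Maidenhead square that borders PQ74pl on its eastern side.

PQ74ql

Longitude subsquare p = 15; +1 → 16 = q.
The latitude characters are unchanged.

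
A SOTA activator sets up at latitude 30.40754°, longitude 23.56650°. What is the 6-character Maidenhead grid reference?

KM10sj

Add 180° to longitude and 90° to latitude: 203.5665, 120.4075.
Field: lon ⌊203.5665/20⌋ = 10 → K; lat ⌊120.4075/10⌋ = 12 → M.
Square: lon ⌊3.5665/2⌋ = 1; lat ⌊0.4075/1⌋ = 0.
Subsquare: lon ⌊1.5665/0.0833333⌋ = 18 → s; lat ⌊0.4075/0.0416667⌋ = 9 → j.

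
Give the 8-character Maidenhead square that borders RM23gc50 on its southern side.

Latitude extended square 0; −1 → -1, wraps to 9, carry into subsquare.
Latitude subsquare c = 2; −1 → 1 = b.
The longitude characters are unchanged.

RM23gb59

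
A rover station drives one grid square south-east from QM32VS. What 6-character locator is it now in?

QM32wr

Longitude subsquare v = 21; +1 → 22 = w.
Latitude subsquare s = 18; −1 → 17 = r.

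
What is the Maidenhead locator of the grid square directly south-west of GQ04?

FQ93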